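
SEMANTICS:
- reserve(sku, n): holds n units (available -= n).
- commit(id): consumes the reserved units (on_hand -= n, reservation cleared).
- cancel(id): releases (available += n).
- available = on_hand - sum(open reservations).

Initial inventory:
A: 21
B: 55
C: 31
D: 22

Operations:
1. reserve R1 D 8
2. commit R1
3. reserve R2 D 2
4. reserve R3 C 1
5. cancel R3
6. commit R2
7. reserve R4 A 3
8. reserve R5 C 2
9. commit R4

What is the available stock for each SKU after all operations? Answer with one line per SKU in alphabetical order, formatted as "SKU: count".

Answer: A: 18
B: 55
C: 29
D: 12

Derivation:
Step 1: reserve R1 D 8 -> on_hand[A=21 B=55 C=31 D=22] avail[A=21 B=55 C=31 D=14] open={R1}
Step 2: commit R1 -> on_hand[A=21 B=55 C=31 D=14] avail[A=21 B=55 C=31 D=14] open={}
Step 3: reserve R2 D 2 -> on_hand[A=21 B=55 C=31 D=14] avail[A=21 B=55 C=31 D=12] open={R2}
Step 4: reserve R3 C 1 -> on_hand[A=21 B=55 C=31 D=14] avail[A=21 B=55 C=30 D=12] open={R2,R3}
Step 5: cancel R3 -> on_hand[A=21 B=55 C=31 D=14] avail[A=21 B=55 C=31 D=12] open={R2}
Step 6: commit R2 -> on_hand[A=21 B=55 C=31 D=12] avail[A=21 B=55 C=31 D=12] open={}
Step 7: reserve R4 A 3 -> on_hand[A=21 B=55 C=31 D=12] avail[A=18 B=55 C=31 D=12] open={R4}
Step 8: reserve R5 C 2 -> on_hand[A=21 B=55 C=31 D=12] avail[A=18 B=55 C=29 D=12] open={R4,R5}
Step 9: commit R4 -> on_hand[A=18 B=55 C=31 D=12] avail[A=18 B=55 C=29 D=12] open={R5}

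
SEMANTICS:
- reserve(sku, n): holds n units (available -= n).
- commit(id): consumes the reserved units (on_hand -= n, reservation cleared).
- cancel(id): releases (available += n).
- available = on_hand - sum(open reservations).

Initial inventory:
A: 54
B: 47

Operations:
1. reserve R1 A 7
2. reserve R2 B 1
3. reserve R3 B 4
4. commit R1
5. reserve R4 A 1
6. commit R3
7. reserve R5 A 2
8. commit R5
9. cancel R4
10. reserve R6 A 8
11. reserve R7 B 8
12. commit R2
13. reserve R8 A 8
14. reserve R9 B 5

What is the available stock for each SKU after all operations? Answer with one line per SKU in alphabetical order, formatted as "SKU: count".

Answer: A: 29
B: 29

Derivation:
Step 1: reserve R1 A 7 -> on_hand[A=54 B=47] avail[A=47 B=47] open={R1}
Step 2: reserve R2 B 1 -> on_hand[A=54 B=47] avail[A=47 B=46] open={R1,R2}
Step 3: reserve R3 B 4 -> on_hand[A=54 B=47] avail[A=47 B=42] open={R1,R2,R3}
Step 4: commit R1 -> on_hand[A=47 B=47] avail[A=47 B=42] open={R2,R3}
Step 5: reserve R4 A 1 -> on_hand[A=47 B=47] avail[A=46 B=42] open={R2,R3,R4}
Step 6: commit R3 -> on_hand[A=47 B=43] avail[A=46 B=42] open={R2,R4}
Step 7: reserve R5 A 2 -> on_hand[A=47 B=43] avail[A=44 B=42] open={R2,R4,R5}
Step 8: commit R5 -> on_hand[A=45 B=43] avail[A=44 B=42] open={R2,R4}
Step 9: cancel R4 -> on_hand[A=45 B=43] avail[A=45 B=42] open={R2}
Step 10: reserve R6 A 8 -> on_hand[A=45 B=43] avail[A=37 B=42] open={R2,R6}
Step 11: reserve R7 B 8 -> on_hand[A=45 B=43] avail[A=37 B=34] open={R2,R6,R7}
Step 12: commit R2 -> on_hand[A=45 B=42] avail[A=37 B=34] open={R6,R7}
Step 13: reserve R8 A 8 -> on_hand[A=45 B=42] avail[A=29 B=34] open={R6,R7,R8}
Step 14: reserve R9 B 5 -> on_hand[A=45 B=42] avail[A=29 B=29] open={R6,R7,R8,R9}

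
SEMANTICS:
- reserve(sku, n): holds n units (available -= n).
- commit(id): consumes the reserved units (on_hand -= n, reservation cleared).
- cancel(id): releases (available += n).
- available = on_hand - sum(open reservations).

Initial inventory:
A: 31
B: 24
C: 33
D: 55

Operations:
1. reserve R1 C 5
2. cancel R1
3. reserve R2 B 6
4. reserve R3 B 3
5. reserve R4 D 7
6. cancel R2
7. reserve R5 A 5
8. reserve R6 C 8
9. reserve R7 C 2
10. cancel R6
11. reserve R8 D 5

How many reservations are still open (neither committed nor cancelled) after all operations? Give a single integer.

Step 1: reserve R1 C 5 -> on_hand[A=31 B=24 C=33 D=55] avail[A=31 B=24 C=28 D=55] open={R1}
Step 2: cancel R1 -> on_hand[A=31 B=24 C=33 D=55] avail[A=31 B=24 C=33 D=55] open={}
Step 3: reserve R2 B 6 -> on_hand[A=31 B=24 C=33 D=55] avail[A=31 B=18 C=33 D=55] open={R2}
Step 4: reserve R3 B 3 -> on_hand[A=31 B=24 C=33 D=55] avail[A=31 B=15 C=33 D=55] open={R2,R3}
Step 5: reserve R4 D 7 -> on_hand[A=31 B=24 C=33 D=55] avail[A=31 B=15 C=33 D=48] open={R2,R3,R4}
Step 6: cancel R2 -> on_hand[A=31 B=24 C=33 D=55] avail[A=31 B=21 C=33 D=48] open={R3,R4}
Step 7: reserve R5 A 5 -> on_hand[A=31 B=24 C=33 D=55] avail[A=26 B=21 C=33 D=48] open={R3,R4,R5}
Step 8: reserve R6 C 8 -> on_hand[A=31 B=24 C=33 D=55] avail[A=26 B=21 C=25 D=48] open={R3,R4,R5,R6}
Step 9: reserve R7 C 2 -> on_hand[A=31 B=24 C=33 D=55] avail[A=26 B=21 C=23 D=48] open={R3,R4,R5,R6,R7}
Step 10: cancel R6 -> on_hand[A=31 B=24 C=33 D=55] avail[A=26 B=21 C=31 D=48] open={R3,R4,R5,R7}
Step 11: reserve R8 D 5 -> on_hand[A=31 B=24 C=33 D=55] avail[A=26 B=21 C=31 D=43] open={R3,R4,R5,R7,R8}
Open reservations: ['R3', 'R4', 'R5', 'R7', 'R8'] -> 5

Answer: 5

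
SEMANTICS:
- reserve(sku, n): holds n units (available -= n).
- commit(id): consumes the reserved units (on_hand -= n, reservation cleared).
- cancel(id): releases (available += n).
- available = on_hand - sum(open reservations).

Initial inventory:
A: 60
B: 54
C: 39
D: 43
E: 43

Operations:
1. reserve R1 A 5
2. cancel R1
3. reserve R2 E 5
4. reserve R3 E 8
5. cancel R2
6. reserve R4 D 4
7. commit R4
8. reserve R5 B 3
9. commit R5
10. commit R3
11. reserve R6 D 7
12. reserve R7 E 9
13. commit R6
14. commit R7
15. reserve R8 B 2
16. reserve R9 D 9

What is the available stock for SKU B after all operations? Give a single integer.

Answer: 49

Derivation:
Step 1: reserve R1 A 5 -> on_hand[A=60 B=54 C=39 D=43 E=43] avail[A=55 B=54 C=39 D=43 E=43] open={R1}
Step 2: cancel R1 -> on_hand[A=60 B=54 C=39 D=43 E=43] avail[A=60 B=54 C=39 D=43 E=43] open={}
Step 3: reserve R2 E 5 -> on_hand[A=60 B=54 C=39 D=43 E=43] avail[A=60 B=54 C=39 D=43 E=38] open={R2}
Step 4: reserve R3 E 8 -> on_hand[A=60 B=54 C=39 D=43 E=43] avail[A=60 B=54 C=39 D=43 E=30] open={R2,R3}
Step 5: cancel R2 -> on_hand[A=60 B=54 C=39 D=43 E=43] avail[A=60 B=54 C=39 D=43 E=35] open={R3}
Step 6: reserve R4 D 4 -> on_hand[A=60 B=54 C=39 D=43 E=43] avail[A=60 B=54 C=39 D=39 E=35] open={R3,R4}
Step 7: commit R4 -> on_hand[A=60 B=54 C=39 D=39 E=43] avail[A=60 B=54 C=39 D=39 E=35] open={R3}
Step 8: reserve R5 B 3 -> on_hand[A=60 B=54 C=39 D=39 E=43] avail[A=60 B=51 C=39 D=39 E=35] open={R3,R5}
Step 9: commit R5 -> on_hand[A=60 B=51 C=39 D=39 E=43] avail[A=60 B=51 C=39 D=39 E=35] open={R3}
Step 10: commit R3 -> on_hand[A=60 B=51 C=39 D=39 E=35] avail[A=60 B=51 C=39 D=39 E=35] open={}
Step 11: reserve R6 D 7 -> on_hand[A=60 B=51 C=39 D=39 E=35] avail[A=60 B=51 C=39 D=32 E=35] open={R6}
Step 12: reserve R7 E 9 -> on_hand[A=60 B=51 C=39 D=39 E=35] avail[A=60 B=51 C=39 D=32 E=26] open={R6,R7}
Step 13: commit R6 -> on_hand[A=60 B=51 C=39 D=32 E=35] avail[A=60 B=51 C=39 D=32 E=26] open={R7}
Step 14: commit R7 -> on_hand[A=60 B=51 C=39 D=32 E=26] avail[A=60 B=51 C=39 D=32 E=26] open={}
Step 15: reserve R8 B 2 -> on_hand[A=60 B=51 C=39 D=32 E=26] avail[A=60 B=49 C=39 D=32 E=26] open={R8}
Step 16: reserve R9 D 9 -> on_hand[A=60 B=51 C=39 D=32 E=26] avail[A=60 B=49 C=39 D=23 E=26] open={R8,R9}
Final available[B] = 49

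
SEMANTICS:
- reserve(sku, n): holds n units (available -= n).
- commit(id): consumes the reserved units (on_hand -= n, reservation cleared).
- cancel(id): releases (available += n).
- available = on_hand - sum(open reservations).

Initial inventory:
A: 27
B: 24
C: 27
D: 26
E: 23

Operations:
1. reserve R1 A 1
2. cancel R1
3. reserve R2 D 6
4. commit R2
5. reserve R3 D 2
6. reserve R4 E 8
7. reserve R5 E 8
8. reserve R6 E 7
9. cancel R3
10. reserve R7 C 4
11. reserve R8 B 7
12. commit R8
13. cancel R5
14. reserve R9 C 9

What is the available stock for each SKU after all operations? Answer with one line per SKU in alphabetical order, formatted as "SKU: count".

Answer: A: 27
B: 17
C: 14
D: 20
E: 8

Derivation:
Step 1: reserve R1 A 1 -> on_hand[A=27 B=24 C=27 D=26 E=23] avail[A=26 B=24 C=27 D=26 E=23] open={R1}
Step 2: cancel R1 -> on_hand[A=27 B=24 C=27 D=26 E=23] avail[A=27 B=24 C=27 D=26 E=23] open={}
Step 3: reserve R2 D 6 -> on_hand[A=27 B=24 C=27 D=26 E=23] avail[A=27 B=24 C=27 D=20 E=23] open={R2}
Step 4: commit R2 -> on_hand[A=27 B=24 C=27 D=20 E=23] avail[A=27 B=24 C=27 D=20 E=23] open={}
Step 5: reserve R3 D 2 -> on_hand[A=27 B=24 C=27 D=20 E=23] avail[A=27 B=24 C=27 D=18 E=23] open={R3}
Step 6: reserve R4 E 8 -> on_hand[A=27 B=24 C=27 D=20 E=23] avail[A=27 B=24 C=27 D=18 E=15] open={R3,R4}
Step 7: reserve R5 E 8 -> on_hand[A=27 B=24 C=27 D=20 E=23] avail[A=27 B=24 C=27 D=18 E=7] open={R3,R4,R5}
Step 8: reserve R6 E 7 -> on_hand[A=27 B=24 C=27 D=20 E=23] avail[A=27 B=24 C=27 D=18 E=0] open={R3,R4,R5,R6}
Step 9: cancel R3 -> on_hand[A=27 B=24 C=27 D=20 E=23] avail[A=27 B=24 C=27 D=20 E=0] open={R4,R5,R6}
Step 10: reserve R7 C 4 -> on_hand[A=27 B=24 C=27 D=20 E=23] avail[A=27 B=24 C=23 D=20 E=0] open={R4,R5,R6,R7}
Step 11: reserve R8 B 7 -> on_hand[A=27 B=24 C=27 D=20 E=23] avail[A=27 B=17 C=23 D=20 E=0] open={R4,R5,R6,R7,R8}
Step 12: commit R8 -> on_hand[A=27 B=17 C=27 D=20 E=23] avail[A=27 B=17 C=23 D=20 E=0] open={R4,R5,R6,R7}
Step 13: cancel R5 -> on_hand[A=27 B=17 C=27 D=20 E=23] avail[A=27 B=17 C=23 D=20 E=8] open={R4,R6,R7}
Step 14: reserve R9 C 9 -> on_hand[A=27 B=17 C=27 D=20 E=23] avail[A=27 B=17 C=14 D=20 E=8] open={R4,R6,R7,R9}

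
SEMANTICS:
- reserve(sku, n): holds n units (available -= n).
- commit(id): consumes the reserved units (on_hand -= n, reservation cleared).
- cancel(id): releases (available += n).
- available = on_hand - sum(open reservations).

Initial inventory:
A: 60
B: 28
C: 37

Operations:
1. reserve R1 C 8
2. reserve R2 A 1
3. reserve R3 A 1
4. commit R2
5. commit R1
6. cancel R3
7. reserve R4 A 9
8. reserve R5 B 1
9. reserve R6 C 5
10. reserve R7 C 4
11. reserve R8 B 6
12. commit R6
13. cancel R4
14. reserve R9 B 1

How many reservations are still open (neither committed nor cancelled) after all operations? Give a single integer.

Step 1: reserve R1 C 8 -> on_hand[A=60 B=28 C=37] avail[A=60 B=28 C=29] open={R1}
Step 2: reserve R2 A 1 -> on_hand[A=60 B=28 C=37] avail[A=59 B=28 C=29] open={R1,R2}
Step 3: reserve R3 A 1 -> on_hand[A=60 B=28 C=37] avail[A=58 B=28 C=29] open={R1,R2,R3}
Step 4: commit R2 -> on_hand[A=59 B=28 C=37] avail[A=58 B=28 C=29] open={R1,R3}
Step 5: commit R1 -> on_hand[A=59 B=28 C=29] avail[A=58 B=28 C=29] open={R3}
Step 6: cancel R3 -> on_hand[A=59 B=28 C=29] avail[A=59 B=28 C=29] open={}
Step 7: reserve R4 A 9 -> on_hand[A=59 B=28 C=29] avail[A=50 B=28 C=29] open={R4}
Step 8: reserve R5 B 1 -> on_hand[A=59 B=28 C=29] avail[A=50 B=27 C=29] open={R4,R5}
Step 9: reserve R6 C 5 -> on_hand[A=59 B=28 C=29] avail[A=50 B=27 C=24] open={R4,R5,R6}
Step 10: reserve R7 C 4 -> on_hand[A=59 B=28 C=29] avail[A=50 B=27 C=20] open={R4,R5,R6,R7}
Step 11: reserve R8 B 6 -> on_hand[A=59 B=28 C=29] avail[A=50 B=21 C=20] open={R4,R5,R6,R7,R8}
Step 12: commit R6 -> on_hand[A=59 B=28 C=24] avail[A=50 B=21 C=20] open={R4,R5,R7,R8}
Step 13: cancel R4 -> on_hand[A=59 B=28 C=24] avail[A=59 B=21 C=20] open={R5,R7,R8}
Step 14: reserve R9 B 1 -> on_hand[A=59 B=28 C=24] avail[A=59 B=20 C=20] open={R5,R7,R8,R9}
Open reservations: ['R5', 'R7', 'R8', 'R9'] -> 4

Answer: 4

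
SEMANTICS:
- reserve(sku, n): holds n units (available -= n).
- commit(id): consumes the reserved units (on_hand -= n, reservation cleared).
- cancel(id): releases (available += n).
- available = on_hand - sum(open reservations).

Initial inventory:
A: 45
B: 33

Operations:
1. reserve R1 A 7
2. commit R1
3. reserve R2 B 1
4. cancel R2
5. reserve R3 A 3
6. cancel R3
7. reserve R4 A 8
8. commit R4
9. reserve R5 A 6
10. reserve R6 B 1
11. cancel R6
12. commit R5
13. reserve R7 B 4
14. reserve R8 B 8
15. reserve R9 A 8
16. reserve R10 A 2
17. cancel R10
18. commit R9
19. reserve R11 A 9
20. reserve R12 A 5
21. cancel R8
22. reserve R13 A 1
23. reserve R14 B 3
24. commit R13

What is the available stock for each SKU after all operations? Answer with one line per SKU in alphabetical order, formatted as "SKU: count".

Step 1: reserve R1 A 7 -> on_hand[A=45 B=33] avail[A=38 B=33] open={R1}
Step 2: commit R1 -> on_hand[A=38 B=33] avail[A=38 B=33] open={}
Step 3: reserve R2 B 1 -> on_hand[A=38 B=33] avail[A=38 B=32] open={R2}
Step 4: cancel R2 -> on_hand[A=38 B=33] avail[A=38 B=33] open={}
Step 5: reserve R3 A 3 -> on_hand[A=38 B=33] avail[A=35 B=33] open={R3}
Step 6: cancel R3 -> on_hand[A=38 B=33] avail[A=38 B=33] open={}
Step 7: reserve R4 A 8 -> on_hand[A=38 B=33] avail[A=30 B=33] open={R4}
Step 8: commit R4 -> on_hand[A=30 B=33] avail[A=30 B=33] open={}
Step 9: reserve R5 A 6 -> on_hand[A=30 B=33] avail[A=24 B=33] open={R5}
Step 10: reserve R6 B 1 -> on_hand[A=30 B=33] avail[A=24 B=32] open={R5,R6}
Step 11: cancel R6 -> on_hand[A=30 B=33] avail[A=24 B=33] open={R5}
Step 12: commit R5 -> on_hand[A=24 B=33] avail[A=24 B=33] open={}
Step 13: reserve R7 B 4 -> on_hand[A=24 B=33] avail[A=24 B=29] open={R7}
Step 14: reserve R8 B 8 -> on_hand[A=24 B=33] avail[A=24 B=21] open={R7,R8}
Step 15: reserve R9 A 8 -> on_hand[A=24 B=33] avail[A=16 B=21] open={R7,R8,R9}
Step 16: reserve R10 A 2 -> on_hand[A=24 B=33] avail[A=14 B=21] open={R10,R7,R8,R9}
Step 17: cancel R10 -> on_hand[A=24 B=33] avail[A=16 B=21] open={R7,R8,R9}
Step 18: commit R9 -> on_hand[A=16 B=33] avail[A=16 B=21] open={R7,R8}
Step 19: reserve R11 A 9 -> on_hand[A=16 B=33] avail[A=7 B=21] open={R11,R7,R8}
Step 20: reserve R12 A 5 -> on_hand[A=16 B=33] avail[A=2 B=21] open={R11,R12,R7,R8}
Step 21: cancel R8 -> on_hand[A=16 B=33] avail[A=2 B=29] open={R11,R12,R7}
Step 22: reserve R13 A 1 -> on_hand[A=16 B=33] avail[A=1 B=29] open={R11,R12,R13,R7}
Step 23: reserve R14 B 3 -> on_hand[A=16 B=33] avail[A=1 B=26] open={R11,R12,R13,R14,R7}
Step 24: commit R13 -> on_hand[A=15 B=33] avail[A=1 B=26] open={R11,R12,R14,R7}

Answer: A: 1
B: 26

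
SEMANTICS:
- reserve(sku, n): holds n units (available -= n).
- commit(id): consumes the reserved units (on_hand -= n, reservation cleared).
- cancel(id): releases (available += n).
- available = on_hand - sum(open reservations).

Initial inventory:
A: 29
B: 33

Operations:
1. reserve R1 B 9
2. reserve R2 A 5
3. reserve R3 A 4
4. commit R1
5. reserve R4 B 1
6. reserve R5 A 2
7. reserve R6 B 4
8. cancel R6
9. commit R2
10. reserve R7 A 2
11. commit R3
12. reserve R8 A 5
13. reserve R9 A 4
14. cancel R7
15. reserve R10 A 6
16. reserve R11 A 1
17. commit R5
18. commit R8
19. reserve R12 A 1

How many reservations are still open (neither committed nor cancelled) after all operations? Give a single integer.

Step 1: reserve R1 B 9 -> on_hand[A=29 B=33] avail[A=29 B=24] open={R1}
Step 2: reserve R2 A 5 -> on_hand[A=29 B=33] avail[A=24 B=24] open={R1,R2}
Step 3: reserve R3 A 4 -> on_hand[A=29 B=33] avail[A=20 B=24] open={R1,R2,R3}
Step 4: commit R1 -> on_hand[A=29 B=24] avail[A=20 B=24] open={R2,R3}
Step 5: reserve R4 B 1 -> on_hand[A=29 B=24] avail[A=20 B=23] open={R2,R3,R4}
Step 6: reserve R5 A 2 -> on_hand[A=29 B=24] avail[A=18 B=23] open={R2,R3,R4,R5}
Step 7: reserve R6 B 4 -> on_hand[A=29 B=24] avail[A=18 B=19] open={R2,R3,R4,R5,R6}
Step 8: cancel R6 -> on_hand[A=29 B=24] avail[A=18 B=23] open={R2,R3,R4,R5}
Step 9: commit R2 -> on_hand[A=24 B=24] avail[A=18 B=23] open={R3,R4,R5}
Step 10: reserve R7 A 2 -> on_hand[A=24 B=24] avail[A=16 B=23] open={R3,R4,R5,R7}
Step 11: commit R3 -> on_hand[A=20 B=24] avail[A=16 B=23] open={R4,R5,R7}
Step 12: reserve R8 A 5 -> on_hand[A=20 B=24] avail[A=11 B=23] open={R4,R5,R7,R8}
Step 13: reserve R9 A 4 -> on_hand[A=20 B=24] avail[A=7 B=23] open={R4,R5,R7,R8,R9}
Step 14: cancel R7 -> on_hand[A=20 B=24] avail[A=9 B=23] open={R4,R5,R8,R9}
Step 15: reserve R10 A 6 -> on_hand[A=20 B=24] avail[A=3 B=23] open={R10,R4,R5,R8,R9}
Step 16: reserve R11 A 1 -> on_hand[A=20 B=24] avail[A=2 B=23] open={R10,R11,R4,R5,R8,R9}
Step 17: commit R5 -> on_hand[A=18 B=24] avail[A=2 B=23] open={R10,R11,R4,R8,R9}
Step 18: commit R8 -> on_hand[A=13 B=24] avail[A=2 B=23] open={R10,R11,R4,R9}
Step 19: reserve R12 A 1 -> on_hand[A=13 B=24] avail[A=1 B=23] open={R10,R11,R12,R4,R9}
Open reservations: ['R10', 'R11', 'R12', 'R4', 'R9'] -> 5

Answer: 5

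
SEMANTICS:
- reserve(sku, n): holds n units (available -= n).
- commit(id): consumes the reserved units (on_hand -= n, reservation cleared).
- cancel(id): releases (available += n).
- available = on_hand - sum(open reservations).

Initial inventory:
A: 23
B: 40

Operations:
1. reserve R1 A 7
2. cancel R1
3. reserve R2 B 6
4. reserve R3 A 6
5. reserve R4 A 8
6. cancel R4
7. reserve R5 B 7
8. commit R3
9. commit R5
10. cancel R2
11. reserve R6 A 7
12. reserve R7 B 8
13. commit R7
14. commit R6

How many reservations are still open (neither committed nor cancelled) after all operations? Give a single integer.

Answer: 0

Derivation:
Step 1: reserve R1 A 7 -> on_hand[A=23 B=40] avail[A=16 B=40] open={R1}
Step 2: cancel R1 -> on_hand[A=23 B=40] avail[A=23 B=40] open={}
Step 3: reserve R2 B 6 -> on_hand[A=23 B=40] avail[A=23 B=34] open={R2}
Step 4: reserve R3 A 6 -> on_hand[A=23 B=40] avail[A=17 B=34] open={R2,R3}
Step 5: reserve R4 A 8 -> on_hand[A=23 B=40] avail[A=9 B=34] open={R2,R3,R4}
Step 6: cancel R4 -> on_hand[A=23 B=40] avail[A=17 B=34] open={R2,R3}
Step 7: reserve R5 B 7 -> on_hand[A=23 B=40] avail[A=17 B=27] open={R2,R3,R5}
Step 8: commit R3 -> on_hand[A=17 B=40] avail[A=17 B=27] open={R2,R5}
Step 9: commit R5 -> on_hand[A=17 B=33] avail[A=17 B=27] open={R2}
Step 10: cancel R2 -> on_hand[A=17 B=33] avail[A=17 B=33] open={}
Step 11: reserve R6 A 7 -> on_hand[A=17 B=33] avail[A=10 B=33] open={R6}
Step 12: reserve R7 B 8 -> on_hand[A=17 B=33] avail[A=10 B=25] open={R6,R7}
Step 13: commit R7 -> on_hand[A=17 B=25] avail[A=10 B=25] open={R6}
Step 14: commit R6 -> on_hand[A=10 B=25] avail[A=10 B=25] open={}
Open reservations: [] -> 0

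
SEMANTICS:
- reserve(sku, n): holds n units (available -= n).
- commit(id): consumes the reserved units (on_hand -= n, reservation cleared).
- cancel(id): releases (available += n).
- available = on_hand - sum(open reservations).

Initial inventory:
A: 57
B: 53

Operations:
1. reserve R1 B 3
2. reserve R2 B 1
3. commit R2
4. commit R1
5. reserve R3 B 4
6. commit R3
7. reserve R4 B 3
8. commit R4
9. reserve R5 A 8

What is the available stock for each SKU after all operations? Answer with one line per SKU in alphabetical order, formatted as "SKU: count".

Step 1: reserve R1 B 3 -> on_hand[A=57 B=53] avail[A=57 B=50] open={R1}
Step 2: reserve R2 B 1 -> on_hand[A=57 B=53] avail[A=57 B=49] open={R1,R2}
Step 3: commit R2 -> on_hand[A=57 B=52] avail[A=57 B=49] open={R1}
Step 4: commit R1 -> on_hand[A=57 B=49] avail[A=57 B=49] open={}
Step 5: reserve R3 B 4 -> on_hand[A=57 B=49] avail[A=57 B=45] open={R3}
Step 6: commit R3 -> on_hand[A=57 B=45] avail[A=57 B=45] open={}
Step 7: reserve R4 B 3 -> on_hand[A=57 B=45] avail[A=57 B=42] open={R4}
Step 8: commit R4 -> on_hand[A=57 B=42] avail[A=57 B=42] open={}
Step 9: reserve R5 A 8 -> on_hand[A=57 B=42] avail[A=49 B=42] open={R5}

Answer: A: 49
B: 42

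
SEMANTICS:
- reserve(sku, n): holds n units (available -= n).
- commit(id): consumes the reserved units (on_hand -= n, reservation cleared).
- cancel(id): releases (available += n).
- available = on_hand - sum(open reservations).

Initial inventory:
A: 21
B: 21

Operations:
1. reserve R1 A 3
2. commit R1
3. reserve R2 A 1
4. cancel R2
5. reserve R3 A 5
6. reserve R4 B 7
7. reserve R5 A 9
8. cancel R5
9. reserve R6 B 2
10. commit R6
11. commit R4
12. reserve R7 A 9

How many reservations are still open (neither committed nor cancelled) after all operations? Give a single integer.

Answer: 2

Derivation:
Step 1: reserve R1 A 3 -> on_hand[A=21 B=21] avail[A=18 B=21] open={R1}
Step 2: commit R1 -> on_hand[A=18 B=21] avail[A=18 B=21] open={}
Step 3: reserve R2 A 1 -> on_hand[A=18 B=21] avail[A=17 B=21] open={R2}
Step 4: cancel R2 -> on_hand[A=18 B=21] avail[A=18 B=21] open={}
Step 5: reserve R3 A 5 -> on_hand[A=18 B=21] avail[A=13 B=21] open={R3}
Step 6: reserve R4 B 7 -> on_hand[A=18 B=21] avail[A=13 B=14] open={R3,R4}
Step 7: reserve R5 A 9 -> on_hand[A=18 B=21] avail[A=4 B=14] open={R3,R4,R5}
Step 8: cancel R5 -> on_hand[A=18 B=21] avail[A=13 B=14] open={R3,R4}
Step 9: reserve R6 B 2 -> on_hand[A=18 B=21] avail[A=13 B=12] open={R3,R4,R6}
Step 10: commit R6 -> on_hand[A=18 B=19] avail[A=13 B=12] open={R3,R4}
Step 11: commit R4 -> on_hand[A=18 B=12] avail[A=13 B=12] open={R3}
Step 12: reserve R7 A 9 -> on_hand[A=18 B=12] avail[A=4 B=12] open={R3,R7}
Open reservations: ['R3', 'R7'] -> 2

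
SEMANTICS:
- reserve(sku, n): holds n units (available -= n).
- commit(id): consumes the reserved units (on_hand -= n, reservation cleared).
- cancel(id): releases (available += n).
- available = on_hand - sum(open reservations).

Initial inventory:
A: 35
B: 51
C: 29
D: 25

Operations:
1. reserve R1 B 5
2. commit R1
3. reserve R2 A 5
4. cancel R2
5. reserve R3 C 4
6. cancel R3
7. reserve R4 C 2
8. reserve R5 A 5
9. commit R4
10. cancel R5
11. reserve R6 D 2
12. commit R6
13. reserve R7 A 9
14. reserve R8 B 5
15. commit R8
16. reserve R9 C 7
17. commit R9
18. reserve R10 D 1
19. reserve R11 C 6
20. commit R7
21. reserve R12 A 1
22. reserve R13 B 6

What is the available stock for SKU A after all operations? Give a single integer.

Answer: 25

Derivation:
Step 1: reserve R1 B 5 -> on_hand[A=35 B=51 C=29 D=25] avail[A=35 B=46 C=29 D=25] open={R1}
Step 2: commit R1 -> on_hand[A=35 B=46 C=29 D=25] avail[A=35 B=46 C=29 D=25] open={}
Step 3: reserve R2 A 5 -> on_hand[A=35 B=46 C=29 D=25] avail[A=30 B=46 C=29 D=25] open={R2}
Step 4: cancel R2 -> on_hand[A=35 B=46 C=29 D=25] avail[A=35 B=46 C=29 D=25] open={}
Step 5: reserve R3 C 4 -> on_hand[A=35 B=46 C=29 D=25] avail[A=35 B=46 C=25 D=25] open={R3}
Step 6: cancel R3 -> on_hand[A=35 B=46 C=29 D=25] avail[A=35 B=46 C=29 D=25] open={}
Step 7: reserve R4 C 2 -> on_hand[A=35 B=46 C=29 D=25] avail[A=35 B=46 C=27 D=25] open={R4}
Step 8: reserve R5 A 5 -> on_hand[A=35 B=46 C=29 D=25] avail[A=30 B=46 C=27 D=25] open={R4,R5}
Step 9: commit R4 -> on_hand[A=35 B=46 C=27 D=25] avail[A=30 B=46 C=27 D=25] open={R5}
Step 10: cancel R5 -> on_hand[A=35 B=46 C=27 D=25] avail[A=35 B=46 C=27 D=25] open={}
Step 11: reserve R6 D 2 -> on_hand[A=35 B=46 C=27 D=25] avail[A=35 B=46 C=27 D=23] open={R6}
Step 12: commit R6 -> on_hand[A=35 B=46 C=27 D=23] avail[A=35 B=46 C=27 D=23] open={}
Step 13: reserve R7 A 9 -> on_hand[A=35 B=46 C=27 D=23] avail[A=26 B=46 C=27 D=23] open={R7}
Step 14: reserve R8 B 5 -> on_hand[A=35 B=46 C=27 D=23] avail[A=26 B=41 C=27 D=23] open={R7,R8}
Step 15: commit R8 -> on_hand[A=35 B=41 C=27 D=23] avail[A=26 B=41 C=27 D=23] open={R7}
Step 16: reserve R9 C 7 -> on_hand[A=35 B=41 C=27 D=23] avail[A=26 B=41 C=20 D=23] open={R7,R9}
Step 17: commit R9 -> on_hand[A=35 B=41 C=20 D=23] avail[A=26 B=41 C=20 D=23] open={R7}
Step 18: reserve R10 D 1 -> on_hand[A=35 B=41 C=20 D=23] avail[A=26 B=41 C=20 D=22] open={R10,R7}
Step 19: reserve R11 C 6 -> on_hand[A=35 B=41 C=20 D=23] avail[A=26 B=41 C=14 D=22] open={R10,R11,R7}
Step 20: commit R7 -> on_hand[A=26 B=41 C=20 D=23] avail[A=26 B=41 C=14 D=22] open={R10,R11}
Step 21: reserve R12 A 1 -> on_hand[A=26 B=41 C=20 D=23] avail[A=25 B=41 C=14 D=22] open={R10,R11,R12}
Step 22: reserve R13 B 6 -> on_hand[A=26 B=41 C=20 D=23] avail[A=25 B=35 C=14 D=22] open={R10,R11,R12,R13}
Final available[A] = 25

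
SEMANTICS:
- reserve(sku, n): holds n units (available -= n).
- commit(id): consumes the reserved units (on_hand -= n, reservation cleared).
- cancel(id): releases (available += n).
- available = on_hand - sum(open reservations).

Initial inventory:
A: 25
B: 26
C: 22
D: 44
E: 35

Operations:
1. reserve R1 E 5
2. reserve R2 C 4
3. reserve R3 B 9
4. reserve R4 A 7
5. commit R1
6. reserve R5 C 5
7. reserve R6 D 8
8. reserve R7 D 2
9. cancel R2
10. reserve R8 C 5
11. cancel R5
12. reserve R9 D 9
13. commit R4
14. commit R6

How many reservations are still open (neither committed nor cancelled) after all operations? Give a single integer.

Answer: 4

Derivation:
Step 1: reserve R1 E 5 -> on_hand[A=25 B=26 C=22 D=44 E=35] avail[A=25 B=26 C=22 D=44 E=30] open={R1}
Step 2: reserve R2 C 4 -> on_hand[A=25 B=26 C=22 D=44 E=35] avail[A=25 B=26 C=18 D=44 E=30] open={R1,R2}
Step 3: reserve R3 B 9 -> on_hand[A=25 B=26 C=22 D=44 E=35] avail[A=25 B=17 C=18 D=44 E=30] open={R1,R2,R3}
Step 4: reserve R4 A 7 -> on_hand[A=25 B=26 C=22 D=44 E=35] avail[A=18 B=17 C=18 D=44 E=30] open={R1,R2,R3,R4}
Step 5: commit R1 -> on_hand[A=25 B=26 C=22 D=44 E=30] avail[A=18 B=17 C=18 D=44 E=30] open={R2,R3,R4}
Step 6: reserve R5 C 5 -> on_hand[A=25 B=26 C=22 D=44 E=30] avail[A=18 B=17 C=13 D=44 E=30] open={R2,R3,R4,R5}
Step 7: reserve R6 D 8 -> on_hand[A=25 B=26 C=22 D=44 E=30] avail[A=18 B=17 C=13 D=36 E=30] open={R2,R3,R4,R5,R6}
Step 8: reserve R7 D 2 -> on_hand[A=25 B=26 C=22 D=44 E=30] avail[A=18 B=17 C=13 D=34 E=30] open={R2,R3,R4,R5,R6,R7}
Step 9: cancel R2 -> on_hand[A=25 B=26 C=22 D=44 E=30] avail[A=18 B=17 C=17 D=34 E=30] open={R3,R4,R5,R6,R7}
Step 10: reserve R8 C 5 -> on_hand[A=25 B=26 C=22 D=44 E=30] avail[A=18 B=17 C=12 D=34 E=30] open={R3,R4,R5,R6,R7,R8}
Step 11: cancel R5 -> on_hand[A=25 B=26 C=22 D=44 E=30] avail[A=18 B=17 C=17 D=34 E=30] open={R3,R4,R6,R7,R8}
Step 12: reserve R9 D 9 -> on_hand[A=25 B=26 C=22 D=44 E=30] avail[A=18 B=17 C=17 D=25 E=30] open={R3,R4,R6,R7,R8,R9}
Step 13: commit R4 -> on_hand[A=18 B=26 C=22 D=44 E=30] avail[A=18 B=17 C=17 D=25 E=30] open={R3,R6,R7,R8,R9}
Step 14: commit R6 -> on_hand[A=18 B=26 C=22 D=36 E=30] avail[A=18 B=17 C=17 D=25 E=30] open={R3,R7,R8,R9}
Open reservations: ['R3', 'R7', 'R8', 'R9'] -> 4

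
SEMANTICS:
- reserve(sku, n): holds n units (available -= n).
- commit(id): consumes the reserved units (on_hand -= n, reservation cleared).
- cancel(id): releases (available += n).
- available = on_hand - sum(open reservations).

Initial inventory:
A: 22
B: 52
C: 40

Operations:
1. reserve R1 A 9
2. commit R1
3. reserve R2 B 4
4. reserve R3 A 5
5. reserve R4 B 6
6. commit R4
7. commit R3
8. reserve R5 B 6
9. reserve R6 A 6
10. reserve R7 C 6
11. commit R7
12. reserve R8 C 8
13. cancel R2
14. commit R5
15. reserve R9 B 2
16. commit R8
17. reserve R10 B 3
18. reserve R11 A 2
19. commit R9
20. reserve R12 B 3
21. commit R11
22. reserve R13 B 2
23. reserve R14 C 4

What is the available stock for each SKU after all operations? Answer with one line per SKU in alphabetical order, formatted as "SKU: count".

Answer: A: 0
B: 30
C: 22

Derivation:
Step 1: reserve R1 A 9 -> on_hand[A=22 B=52 C=40] avail[A=13 B=52 C=40] open={R1}
Step 2: commit R1 -> on_hand[A=13 B=52 C=40] avail[A=13 B=52 C=40] open={}
Step 3: reserve R2 B 4 -> on_hand[A=13 B=52 C=40] avail[A=13 B=48 C=40] open={R2}
Step 4: reserve R3 A 5 -> on_hand[A=13 B=52 C=40] avail[A=8 B=48 C=40] open={R2,R3}
Step 5: reserve R4 B 6 -> on_hand[A=13 B=52 C=40] avail[A=8 B=42 C=40] open={R2,R3,R4}
Step 6: commit R4 -> on_hand[A=13 B=46 C=40] avail[A=8 B=42 C=40] open={R2,R3}
Step 7: commit R3 -> on_hand[A=8 B=46 C=40] avail[A=8 B=42 C=40] open={R2}
Step 8: reserve R5 B 6 -> on_hand[A=8 B=46 C=40] avail[A=8 B=36 C=40] open={R2,R5}
Step 9: reserve R6 A 6 -> on_hand[A=8 B=46 C=40] avail[A=2 B=36 C=40] open={R2,R5,R6}
Step 10: reserve R7 C 6 -> on_hand[A=8 B=46 C=40] avail[A=2 B=36 C=34] open={R2,R5,R6,R7}
Step 11: commit R7 -> on_hand[A=8 B=46 C=34] avail[A=2 B=36 C=34] open={R2,R5,R6}
Step 12: reserve R8 C 8 -> on_hand[A=8 B=46 C=34] avail[A=2 B=36 C=26] open={R2,R5,R6,R8}
Step 13: cancel R2 -> on_hand[A=8 B=46 C=34] avail[A=2 B=40 C=26] open={R5,R6,R8}
Step 14: commit R5 -> on_hand[A=8 B=40 C=34] avail[A=2 B=40 C=26] open={R6,R8}
Step 15: reserve R9 B 2 -> on_hand[A=8 B=40 C=34] avail[A=2 B=38 C=26] open={R6,R8,R9}
Step 16: commit R8 -> on_hand[A=8 B=40 C=26] avail[A=2 B=38 C=26] open={R6,R9}
Step 17: reserve R10 B 3 -> on_hand[A=8 B=40 C=26] avail[A=2 B=35 C=26] open={R10,R6,R9}
Step 18: reserve R11 A 2 -> on_hand[A=8 B=40 C=26] avail[A=0 B=35 C=26] open={R10,R11,R6,R9}
Step 19: commit R9 -> on_hand[A=8 B=38 C=26] avail[A=0 B=35 C=26] open={R10,R11,R6}
Step 20: reserve R12 B 3 -> on_hand[A=8 B=38 C=26] avail[A=0 B=32 C=26] open={R10,R11,R12,R6}
Step 21: commit R11 -> on_hand[A=6 B=38 C=26] avail[A=0 B=32 C=26] open={R10,R12,R6}
Step 22: reserve R13 B 2 -> on_hand[A=6 B=38 C=26] avail[A=0 B=30 C=26] open={R10,R12,R13,R6}
Step 23: reserve R14 C 4 -> on_hand[A=6 B=38 C=26] avail[A=0 B=30 C=22] open={R10,R12,R13,R14,R6}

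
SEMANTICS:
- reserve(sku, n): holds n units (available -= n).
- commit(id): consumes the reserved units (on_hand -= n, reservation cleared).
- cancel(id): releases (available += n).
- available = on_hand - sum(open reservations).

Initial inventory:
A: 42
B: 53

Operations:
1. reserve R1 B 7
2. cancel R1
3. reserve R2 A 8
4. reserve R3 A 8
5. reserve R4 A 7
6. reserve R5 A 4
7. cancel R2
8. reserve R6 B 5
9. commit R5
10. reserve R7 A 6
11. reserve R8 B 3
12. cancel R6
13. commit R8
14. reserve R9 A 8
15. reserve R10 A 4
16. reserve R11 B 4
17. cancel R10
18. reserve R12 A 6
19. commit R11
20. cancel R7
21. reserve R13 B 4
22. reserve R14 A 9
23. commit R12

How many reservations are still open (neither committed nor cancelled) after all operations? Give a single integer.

Step 1: reserve R1 B 7 -> on_hand[A=42 B=53] avail[A=42 B=46] open={R1}
Step 2: cancel R1 -> on_hand[A=42 B=53] avail[A=42 B=53] open={}
Step 3: reserve R2 A 8 -> on_hand[A=42 B=53] avail[A=34 B=53] open={R2}
Step 4: reserve R3 A 8 -> on_hand[A=42 B=53] avail[A=26 B=53] open={R2,R3}
Step 5: reserve R4 A 7 -> on_hand[A=42 B=53] avail[A=19 B=53] open={R2,R3,R4}
Step 6: reserve R5 A 4 -> on_hand[A=42 B=53] avail[A=15 B=53] open={R2,R3,R4,R5}
Step 7: cancel R2 -> on_hand[A=42 B=53] avail[A=23 B=53] open={R3,R4,R5}
Step 8: reserve R6 B 5 -> on_hand[A=42 B=53] avail[A=23 B=48] open={R3,R4,R5,R6}
Step 9: commit R5 -> on_hand[A=38 B=53] avail[A=23 B=48] open={R3,R4,R6}
Step 10: reserve R7 A 6 -> on_hand[A=38 B=53] avail[A=17 B=48] open={R3,R4,R6,R7}
Step 11: reserve R8 B 3 -> on_hand[A=38 B=53] avail[A=17 B=45] open={R3,R4,R6,R7,R8}
Step 12: cancel R6 -> on_hand[A=38 B=53] avail[A=17 B=50] open={R3,R4,R7,R8}
Step 13: commit R8 -> on_hand[A=38 B=50] avail[A=17 B=50] open={R3,R4,R7}
Step 14: reserve R9 A 8 -> on_hand[A=38 B=50] avail[A=9 B=50] open={R3,R4,R7,R9}
Step 15: reserve R10 A 4 -> on_hand[A=38 B=50] avail[A=5 B=50] open={R10,R3,R4,R7,R9}
Step 16: reserve R11 B 4 -> on_hand[A=38 B=50] avail[A=5 B=46] open={R10,R11,R3,R4,R7,R9}
Step 17: cancel R10 -> on_hand[A=38 B=50] avail[A=9 B=46] open={R11,R3,R4,R7,R9}
Step 18: reserve R12 A 6 -> on_hand[A=38 B=50] avail[A=3 B=46] open={R11,R12,R3,R4,R7,R9}
Step 19: commit R11 -> on_hand[A=38 B=46] avail[A=3 B=46] open={R12,R3,R4,R7,R9}
Step 20: cancel R7 -> on_hand[A=38 B=46] avail[A=9 B=46] open={R12,R3,R4,R9}
Step 21: reserve R13 B 4 -> on_hand[A=38 B=46] avail[A=9 B=42] open={R12,R13,R3,R4,R9}
Step 22: reserve R14 A 9 -> on_hand[A=38 B=46] avail[A=0 B=42] open={R12,R13,R14,R3,R4,R9}
Step 23: commit R12 -> on_hand[A=32 B=46] avail[A=0 B=42] open={R13,R14,R3,R4,R9}
Open reservations: ['R13', 'R14', 'R3', 'R4', 'R9'] -> 5

Answer: 5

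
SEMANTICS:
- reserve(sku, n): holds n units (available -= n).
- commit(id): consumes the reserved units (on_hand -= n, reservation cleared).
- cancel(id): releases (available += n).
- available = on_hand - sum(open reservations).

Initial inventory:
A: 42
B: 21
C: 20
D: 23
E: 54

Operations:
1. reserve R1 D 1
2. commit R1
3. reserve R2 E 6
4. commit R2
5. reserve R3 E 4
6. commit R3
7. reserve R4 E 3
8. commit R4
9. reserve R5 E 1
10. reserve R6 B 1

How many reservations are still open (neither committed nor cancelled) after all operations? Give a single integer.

Step 1: reserve R1 D 1 -> on_hand[A=42 B=21 C=20 D=23 E=54] avail[A=42 B=21 C=20 D=22 E=54] open={R1}
Step 2: commit R1 -> on_hand[A=42 B=21 C=20 D=22 E=54] avail[A=42 B=21 C=20 D=22 E=54] open={}
Step 3: reserve R2 E 6 -> on_hand[A=42 B=21 C=20 D=22 E=54] avail[A=42 B=21 C=20 D=22 E=48] open={R2}
Step 4: commit R2 -> on_hand[A=42 B=21 C=20 D=22 E=48] avail[A=42 B=21 C=20 D=22 E=48] open={}
Step 5: reserve R3 E 4 -> on_hand[A=42 B=21 C=20 D=22 E=48] avail[A=42 B=21 C=20 D=22 E=44] open={R3}
Step 6: commit R3 -> on_hand[A=42 B=21 C=20 D=22 E=44] avail[A=42 B=21 C=20 D=22 E=44] open={}
Step 7: reserve R4 E 3 -> on_hand[A=42 B=21 C=20 D=22 E=44] avail[A=42 B=21 C=20 D=22 E=41] open={R4}
Step 8: commit R4 -> on_hand[A=42 B=21 C=20 D=22 E=41] avail[A=42 B=21 C=20 D=22 E=41] open={}
Step 9: reserve R5 E 1 -> on_hand[A=42 B=21 C=20 D=22 E=41] avail[A=42 B=21 C=20 D=22 E=40] open={R5}
Step 10: reserve R6 B 1 -> on_hand[A=42 B=21 C=20 D=22 E=41] avail[A=42 B=20 C=20 D=22 E=40] open={R5,R6}
Open reservations: ['R5', 'R6'] -> 2

Answer: 2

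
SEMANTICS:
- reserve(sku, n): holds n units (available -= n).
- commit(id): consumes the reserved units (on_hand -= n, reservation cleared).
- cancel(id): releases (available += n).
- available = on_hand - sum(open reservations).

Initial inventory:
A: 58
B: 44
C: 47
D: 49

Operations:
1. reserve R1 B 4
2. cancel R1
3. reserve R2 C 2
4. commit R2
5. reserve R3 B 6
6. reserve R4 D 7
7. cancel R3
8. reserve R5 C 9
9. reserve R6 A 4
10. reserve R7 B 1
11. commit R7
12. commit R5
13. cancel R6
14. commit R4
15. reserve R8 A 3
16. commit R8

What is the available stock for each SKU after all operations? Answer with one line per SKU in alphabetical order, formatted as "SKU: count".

Answer: A: 55
B: 43
C: 36
D: 42

Derivation:
Step 1: reserve R1 B 4 -> on_hand[A=58 B=44 C=47 D=49] avail[A=58 B=40 C=47 D=49] open={R1}
Step 2: cancel R1 -> on_hand[A=58 B=44 C=47 D=49] avail[A=58 B=44 C=47 D=49] open={}
Step 3: reserve R2 C 2 -> on_hand[A=58 B=44 C=47 D=49] avail[A=58 B=44 C=45 D=49] open={R2}
Step 4: commit R2 -> on_hand[A=58 B=44 C=45 D=49] avail[A=58 B=44 C=45 D=49] open={}
Step 5: reserve R3 B 6 -> on_hand[A=58 B=44 C=45 D=49] avail[A=58 B=38 C=45 D=49] open={R3}
Step 6: reserve R4 D 7 -> on_hand[A=58 B=44 C=45 D=49] avail[A=58 B=38 C=45 D=42] open={R3,R4}
Step 7: cancel R3 -> on_hand[A=58 B=44 C=45 D=49] avail[A=58 B=44 C=45 D=42] open={R4}
Step 8: reserve R5 C 9 -> on_hand[A=58 B=44 C=45 D=49] avail[A=58 B=44 C=36 D=42] open={R4,R5}
Step 9: reserve R6 A 4 -> on_hand[A=58 B=44 C=45 D=49] avail[A=54 B=44 C=36 D=42] open={R4,R5,R6}
Step 10: reserve R7 B 1 -> on_hand[A=58 B=44 C=45 D=49] avail[A=54 B=43 C=36 D=42] open={R4,R5,R6,R7}
Step 11: commit R7 -> on_hand[A=58 B=43 C=45 D=49] avail[A=54 B=43 C=36 D=42] open={R4,R5,R6}
Step 12: commit R5 -> on_hand[A=58 B=43 C=36 D=49] avail[A=54 B=43 C=36 D=42] open={R4,R6}
Step 13: cancel R6 -> on_hand[A=58 B=43 C=36 D=49] avail[A=58 B=43 C=36 D=42] open={R4}
Step 14: commit R4 -> on_hand[A=58 B=43 C=36 D=42] avail[A=58 B=43 C=36 D=42] open={}
Step 15: reserve R8 A 3 -> on_hand[A=58 B=43 C=36 D=42] avail[A=55 B=43 C=36 D=42] open={R8}
Step 16: commit R8 -> on_hand[A=55 B=43 C=36 D=42] avail[A=55 B=43 C=36 D=42] open={}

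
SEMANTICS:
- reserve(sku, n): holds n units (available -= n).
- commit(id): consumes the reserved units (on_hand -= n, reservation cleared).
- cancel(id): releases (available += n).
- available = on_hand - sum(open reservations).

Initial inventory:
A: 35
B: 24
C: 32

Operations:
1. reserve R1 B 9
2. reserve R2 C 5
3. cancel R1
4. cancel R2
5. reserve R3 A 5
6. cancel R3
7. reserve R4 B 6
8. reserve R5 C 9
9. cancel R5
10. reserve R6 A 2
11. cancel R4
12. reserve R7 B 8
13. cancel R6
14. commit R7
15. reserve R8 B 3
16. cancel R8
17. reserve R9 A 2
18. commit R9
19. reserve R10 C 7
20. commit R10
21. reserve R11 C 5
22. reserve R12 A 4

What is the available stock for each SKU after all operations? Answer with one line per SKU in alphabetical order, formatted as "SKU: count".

Step 1: reserve R1 B 9 -> on_hand[A=35 B=24 C=32] avail[A=35 B=15 C=32] open={R1}
Step 2: reserve R2 C 5 -> on_hand[A=35 B=24 C=32] avail[A=35 B=15 C=27] open={R1,R2}
Step 3: cancel R1 -> on_hand[A=35 B=24 C=32] avail[A=35 B=24 C=27] open={R2}
Step 4: cancel R2 -> on_hand[A=35 B=24 C=32] avail[A=35 B=24 C=32] open={}
Step 5: reserve R3 A 5 -> on_hand[A=35 B=24 C=32] avail[A=30 B=24 C=32] open={R3}
Step 6: cancel R3 -> on_hand[A=35 B=24 C=32] avail[A=35 B=24 C=32] open={}
Step 7: reserve R4 B 6 -> on_hand[A=35 B=24 C=32] avail[A=35 B=18 C=32] open={R4}
Step 8: reserve R5 C 9 -> on_hand[A=35 B=24 C=32] avail[A=35 B=18 C=23] open={R4,R5}
Step 9: cancel R5 -> on_hand[A=35 B=24 C=32] avail[A=35 B=18 C=32] open={R4}
Step 10: reserve R6 A 2 -> on_hand[A=35 B=24 C=32] avail[A=33 B=18 C=32] open={R4,R6}
Step 11: cancel R4 -> on_hand[A=35 B=24 C=32] avail[A=33 B=24 C=32] open={R6}
Step 12: reserve R7 B 8 -> on_hand[A=35 B=24 C=32] avail[A=33 B=16 C=32] open={R6,R7}
Step 13: cancel R6 -> on_hand[A=35 B=24 C=32] avail[A=35 B=16 C=32] open={R7}
Step 14: commit R7 -> on_hand[A=35 B=16 C=32] avail[A=35 B=16 C=32] open={}
Step 15: reserve R8 B 3 -> on_hand[A=35 B=16 C=32] avail[A=35 B=13 C=32] open={R8}
Step 16: cancel R8 -> on_hand[A=35 B=16 C=32] avail[A=35 B=16 C=32] open={}
Step 17: reserve R9 A 2 -> on_hand[A=35 B=16 C=32] avail[A=33 B=16 C=32] open={R9}
Step 18: commit R9 -> on_hand[A=33 B=16 C=32] avail[A=33 B=16 C=32] open={}
Step 19: reserve R10 C 7 -> on_hand[A=33 B=16 C=32] avail[A=33 B=16 C=25] open={R10}
Step 20: commit R10 -> on_hand[A=33 B=16 C=25] avail[A=33 B=16 C=25] open={}
Step 21: reserve R11 C 5 -> on_hand[A=33 B=16 C=25] avail[A=33 B=16 C=20] open={R11}
Step 22: reserve R12 A 4 -> on_hand[A=33 B=16 C=25] avail[A=29 B=16 C=20] open={R11,R12}

Answer: A: 29
B: 16
C: 20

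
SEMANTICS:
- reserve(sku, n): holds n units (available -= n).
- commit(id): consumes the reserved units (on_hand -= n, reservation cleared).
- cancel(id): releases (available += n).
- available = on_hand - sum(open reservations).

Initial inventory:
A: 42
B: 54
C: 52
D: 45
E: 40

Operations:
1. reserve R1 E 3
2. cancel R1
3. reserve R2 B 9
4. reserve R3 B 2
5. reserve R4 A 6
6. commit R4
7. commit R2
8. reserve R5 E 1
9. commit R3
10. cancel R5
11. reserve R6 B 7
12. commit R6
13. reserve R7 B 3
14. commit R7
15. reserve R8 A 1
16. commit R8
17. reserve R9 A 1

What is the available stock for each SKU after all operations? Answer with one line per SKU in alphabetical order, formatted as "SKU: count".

Step 1: reserve R1 E 3 -> on_hand[A=42 B=54 C=52 D=45 E=40] avail[A=42 B=54 C=52 D=45 E=37] open={R1}
Step 2: cancel R1 -> on_hand[A=42 B=54 C=52 D=45 E=40] avail[A=42 B=54 C=52 D=45 E=40] open={}
Step 3: reserve R2 B 9 -> on_hand[A=42 B=54 C=52 D=45 E=40] avail[A=42 B=45 C=52 D=45 E=40] open={R2}
Step 4: reserve R3 B 2 -> on_hand[A=42 B=54 C=52 D=45 E=40] avail[A=42 B=43 C=52 D=45 E=40] open={R2,R3}
Step 5: reserve R4 A 6 -> on_hand[A=42 B=54 C=52 D=45 E=40] avail[A=36 B=43 C=52 D=45 E=40] open={R2,R3,R4}
Step 6: commit R4 -> on_hand[A=36 B=54 C=52 D=45 E=40] avail[A=36 B=43 C=52 D=45 E=40] open={R2,R3}
Step 7: commit R2 -> on_hand[A=36 B=45 C=52 D=45 E=40] avail[A=36 B=43 C=52 D=45 E=40] open={R3}
Step 8: reserve R5 E 1 -> on_hand[A=36 B=45 C=52 D=45 E=40] avail[A=36 B=43 C=52 D=45 E=39] open={R3,R5}
Step 9: commit R3 -> on_hand[A=36 B=43 C=52 D=45 E=40] avail[A=36 B=43 C=52 D=45 E=39] open={R5}
Step 10: cancel R5 -> on_hand[A=36 B=43 C=52 D=45 E=40] avail[A=36 B=43 C=52 D=45 E=40] open={}
Step 11: reserve R6 B 7 -> on_hand[A=36 B=43 C=52 D=45 E=40] avail[A=36 B=36 C=52 D=45 E=40] open={R6}
Step 12: commit R6 -> on_hand[A=36 B=36 C=52 D=45 E=40] avail[A=36 B=36 C=52 D=45 E=40] open={}
Step 13: reserve R7 B 3 -> on_hand[A=36 B=36 C=52 D=45 E=40] avail[A=36 B=33 C=52 D=45 E=40] open={R7}
Step 14: commit R7 -> on_hand[A=36 B=33 C=52 D=45 E=40] avail[A=36 B=33 C=52 D=45 E=40] open={}
Step 15: reserve R8 A 1 -> on_hand[A=36 B=33 C=52 D=45 E=40] avail[A=35 B=33 C=52 D=45 E=40] open={R8}
Step 16: commit R8 -> on_hand[A=35 B=33 C=52 D=45 E=40] avail[A=35 B=33 C=52 D=45 E=40] open={}
Step 17: reserve R9 A 1 -> on_hand[A=35 B=33 C=52 D=45 E=40] avail[A=34 B=33 C=52 D=45 E=40] open={R9}

Answer: A: 34
B: 33
C: 52
D: 45
E: 40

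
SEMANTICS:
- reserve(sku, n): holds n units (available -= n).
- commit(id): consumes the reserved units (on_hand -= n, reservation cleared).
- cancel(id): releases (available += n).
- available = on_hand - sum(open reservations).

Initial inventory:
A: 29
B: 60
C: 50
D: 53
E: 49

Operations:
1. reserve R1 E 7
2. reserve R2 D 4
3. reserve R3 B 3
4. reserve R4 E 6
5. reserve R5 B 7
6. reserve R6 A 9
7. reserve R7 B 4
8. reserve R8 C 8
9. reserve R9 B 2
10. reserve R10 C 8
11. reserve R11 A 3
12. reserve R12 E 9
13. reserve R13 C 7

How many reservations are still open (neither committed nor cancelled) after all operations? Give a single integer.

Answer: 13

Derivation:
Step 1: reserve R1 E 7 -> on_hand[A=29 B=60 C=50 D=53 E=49] avail[A=29 B=60 C=50 D=53 E=42] open={R1}
Step 2: reserve R2 D 4 -> on_hand[A=29 B=60 C=50 D=53 E=49] avail[A=29 B=60 C=50 D=49 E=42] open={R1,R2}
Step 3: reserve R3 B 3 -> on_hand[A=29 B=60 C=50 D=53 E=49] avail[A=29 B=57 C=50 D=49 E=42] open={R1,R2,R3}
Step 4: reserve R4 E 6 -> on_hand[A=29 B=60 C=50 D=53 E=49] avail[A=29 B=57 C=50 D=49 E=36] open={R1,R2,R3,R4}
Step 5: reserve R5 B 7 -> on_hand[A=29 B=60 C=50 D=53 E=49] avail[A=29 B=50 C=50 D=49 E=36] open={R1,R2,R3,R4,R5}
Step 6: reserve R6 A 9 -> on_hand[A=29 B=60 C=50 D=53 E=49] avail[A=20 B=50 C=50 D=49 E=36] open={R1,R2,R3,R4,R5,R6}
Step 7: reserve R7 B 4 -> on_hand[A=29 B=60 C=50 D=53 E=49] avail[A=20 B=46 C=50 D=49 E=36] open={R1,R2,R3,R4,R5,R6,R7}
Step 8: reserve R8 C 8 -> on_hand[A=29 B=60 C=50 D=53 E=49] avail[A=20 B=46 C=42 D=49 E=36] open={R1,R2,R3,R4,R5,R6,R7,R8}
Step 9: reserve R9 B 2 -> on_hand[A=29 B=60 C=50 D=53 E=49] avail[A=20 B=44 C=42 D=49 E=36] open={R1,R2,R3,R4,R5,R6,R7,R8,R9}
Step 10: reserve R10 C 8 -> on_hand[A=29 B=60 C=50 D=53 E=49] avail[A=20 B=44 C=34 D=49 E=36] open={R1,R10,R2,R3,R4,R5,R6,R7,R8,R9}
Step 11: reserve R11 A 3 -> on_hand[A=29 B=60 C=50 D=53 E=49] avail[A=17 B=44 C=34 D=49 E=36] open={R1,R10,R11,R2,R3,R4,R5,R6,R7,R8,R9}
Step 12: reserve R12 E 9 -> on_hand[A=29 B=60 C=50 D=53 E=49] avail[A=17 B=44 C=34 D=49 E=27] open={R1,R10,R11,R12,R2,R3,R4,R5,R6,R7,R8,R9}
Step 13: reserve R13 C 7 -> on_hand[A=29 B=60 C=50 D=53 E=49] avail[A=17 B=44 C=27 D=49 E=27] open={R1,R10,R11,R12,R13,R2,R3,R4,R5,R6,R7,R8,R9}
Open reservations: ['R1', 'R10', 'R11', 'R12', 'R13', 'R2', 'R3', 'R4', 'R5', 'R6', 'R7', 'R8', 'R9'] -> 13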